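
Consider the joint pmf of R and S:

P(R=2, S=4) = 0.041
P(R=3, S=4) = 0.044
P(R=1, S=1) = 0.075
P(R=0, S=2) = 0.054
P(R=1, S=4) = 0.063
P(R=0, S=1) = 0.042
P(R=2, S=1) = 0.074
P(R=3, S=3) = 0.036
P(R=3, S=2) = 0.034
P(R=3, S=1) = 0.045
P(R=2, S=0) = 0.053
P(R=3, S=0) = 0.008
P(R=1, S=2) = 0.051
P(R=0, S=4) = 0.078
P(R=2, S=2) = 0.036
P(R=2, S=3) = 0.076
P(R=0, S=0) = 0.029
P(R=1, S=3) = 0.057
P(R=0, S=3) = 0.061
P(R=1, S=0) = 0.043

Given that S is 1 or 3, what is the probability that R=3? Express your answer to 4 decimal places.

0.1738

P(S=1) = 0.042 + 0.075 + 0.074 + 0.045 = 0.236.
P(S=3) = 0.061 + 0.057 + 0.076 + 0.036 = 0.230.
P(S ∈ {1, 3}) = 0.236 + 0.230 = 0.466; P(R=3, S ∈ {1, 3}) = 0.045 + 0.036 = 0.081.
P(R=3 | S ∈ {1, 3}) = 0.081/0.466 = 0.1738.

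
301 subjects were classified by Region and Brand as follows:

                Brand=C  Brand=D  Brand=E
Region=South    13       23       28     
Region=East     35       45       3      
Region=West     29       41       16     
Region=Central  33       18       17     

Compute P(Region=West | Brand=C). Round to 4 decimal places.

0.2636

Total with Brand=C: 13 + 35 + 29 + 33 = 110.
P(Region=West | Brand=C) = 29/110 = 0.2636.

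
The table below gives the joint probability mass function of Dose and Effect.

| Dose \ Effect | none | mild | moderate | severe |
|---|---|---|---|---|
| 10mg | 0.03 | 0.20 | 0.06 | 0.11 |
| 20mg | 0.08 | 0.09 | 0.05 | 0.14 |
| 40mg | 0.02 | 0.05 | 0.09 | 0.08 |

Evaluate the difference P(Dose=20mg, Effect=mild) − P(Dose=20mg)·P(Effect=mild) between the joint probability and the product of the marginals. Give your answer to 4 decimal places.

-0.0324

P(Dose=20mg) = 0.08 + 0.09 + 0.05 + 0.14 = 0.36.
P(Effect=mild) = 0.20 + 0.09 + 0.05 = 0.34.
P(Dose=20mg, Effect=mild) − P(Dose=20mg)P(Effect=mild) = 0.09 − 0.36×0.34 = -0.0324.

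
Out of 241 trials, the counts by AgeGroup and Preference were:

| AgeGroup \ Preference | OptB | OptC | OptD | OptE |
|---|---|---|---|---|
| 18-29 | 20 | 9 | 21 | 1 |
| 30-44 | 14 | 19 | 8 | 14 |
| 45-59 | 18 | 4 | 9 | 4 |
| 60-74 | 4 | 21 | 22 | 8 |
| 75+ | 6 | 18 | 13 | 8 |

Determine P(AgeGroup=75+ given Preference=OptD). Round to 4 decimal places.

0.1781

Total with Preference=OptD: 21 + 8 + 9 + 22 + 13 = 73.
P(AgeGroup=75+ | Preference=OptD) = 13/73 = 0.1781.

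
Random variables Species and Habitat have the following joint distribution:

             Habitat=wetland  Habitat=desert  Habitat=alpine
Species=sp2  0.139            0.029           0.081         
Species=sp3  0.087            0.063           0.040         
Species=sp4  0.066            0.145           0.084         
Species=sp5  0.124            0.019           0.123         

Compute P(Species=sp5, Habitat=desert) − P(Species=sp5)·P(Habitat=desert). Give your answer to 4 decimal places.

P(Species=sp5) = 0.124 + 0.019 + 0.123 = 0.266.
P(Habitat=desert) = 0.029 + 0.063 + 0.145 + 0.019 = 0.256.
P(Species=sp5, Habitat=desert) − P(Species=sp5)P(Habitat=desert) = 0.019 − 0.266×0.256 = -0.0491.

-0.0491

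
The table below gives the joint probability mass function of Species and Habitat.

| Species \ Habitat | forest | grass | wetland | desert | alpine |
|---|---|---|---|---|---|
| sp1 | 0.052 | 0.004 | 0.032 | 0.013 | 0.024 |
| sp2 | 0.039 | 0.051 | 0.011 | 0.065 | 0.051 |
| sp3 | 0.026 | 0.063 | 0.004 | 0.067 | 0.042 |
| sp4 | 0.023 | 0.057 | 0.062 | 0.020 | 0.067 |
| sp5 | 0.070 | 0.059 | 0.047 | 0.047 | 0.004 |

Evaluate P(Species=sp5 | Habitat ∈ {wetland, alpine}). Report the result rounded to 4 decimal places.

P(Habitat=wetland) = 0.032 + 0.011 + 0.004 + 0.062 + 0.047 = 0.156.
P(Habitat=alpine) = 0.024 + 0.051 + 0.042 + 0.067 + 0.004 = 0.188.
P(Habitat ∈ {wetland, alpine}) = 0.156 + 0.188 = 0.344; P(Species=sp5, Habitat ∈ {wetland, alpine}) = 0.047 + 0.004 = 0.051.
P(Species=sp5 | Habitat ∈ {wetland, alpine}) = 0.051/0.344 = 0.1483.

0.1483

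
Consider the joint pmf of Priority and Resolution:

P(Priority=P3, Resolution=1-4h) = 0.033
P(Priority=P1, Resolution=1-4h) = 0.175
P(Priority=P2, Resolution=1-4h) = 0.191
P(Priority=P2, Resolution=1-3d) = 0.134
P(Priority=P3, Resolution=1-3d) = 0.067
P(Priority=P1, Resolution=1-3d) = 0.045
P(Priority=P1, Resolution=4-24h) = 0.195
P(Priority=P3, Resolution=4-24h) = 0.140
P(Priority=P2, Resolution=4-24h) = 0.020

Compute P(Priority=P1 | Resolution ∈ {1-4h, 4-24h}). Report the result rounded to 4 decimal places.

0.4907

P(Resolution=1-4h) = 0.175 + 0.191 + 0.033 = 0.399.
P(Resolution=4-24h) = 0.195 + 0.020 + 0.140 = 0.355.
P(Resolution ∈ {1-4h, 4-24h}) = 0.399 + 0.355 = 0.754; P(Priority=P1, Resolution ∈ {1-4h, 4-24h}) = 0.175 + 0.195 = 0.370.
P(Priority=P1 | Resolution ∈ {1-4h, 4-24h}) = 0.370/0.754 = 0.4907.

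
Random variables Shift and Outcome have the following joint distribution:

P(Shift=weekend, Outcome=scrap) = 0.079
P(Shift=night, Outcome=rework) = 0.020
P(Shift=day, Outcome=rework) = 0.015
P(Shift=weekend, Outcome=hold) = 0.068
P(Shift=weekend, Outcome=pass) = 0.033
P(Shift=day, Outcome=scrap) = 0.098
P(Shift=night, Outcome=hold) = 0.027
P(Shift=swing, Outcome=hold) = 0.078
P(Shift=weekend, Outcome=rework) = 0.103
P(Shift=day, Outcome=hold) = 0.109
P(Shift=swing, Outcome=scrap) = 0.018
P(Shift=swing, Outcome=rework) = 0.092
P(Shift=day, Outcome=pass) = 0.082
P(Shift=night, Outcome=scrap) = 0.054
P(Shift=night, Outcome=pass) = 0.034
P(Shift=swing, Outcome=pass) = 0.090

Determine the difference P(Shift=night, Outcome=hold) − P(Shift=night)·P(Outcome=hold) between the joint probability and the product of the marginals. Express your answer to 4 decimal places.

P(Shift=night) = 0.034 + 0.020 + 0.054 + 0.027 = 0.135.
P(Outcome=hold) = 0.109 + 0.078 + 0.027 + 0.068 = 0.282.
P(Shift=night, Outcome=hold) − P(Shift=night)P(Outcome=hold) = 0.027 − 0.135×0.282 = -0.0111.

-0.0111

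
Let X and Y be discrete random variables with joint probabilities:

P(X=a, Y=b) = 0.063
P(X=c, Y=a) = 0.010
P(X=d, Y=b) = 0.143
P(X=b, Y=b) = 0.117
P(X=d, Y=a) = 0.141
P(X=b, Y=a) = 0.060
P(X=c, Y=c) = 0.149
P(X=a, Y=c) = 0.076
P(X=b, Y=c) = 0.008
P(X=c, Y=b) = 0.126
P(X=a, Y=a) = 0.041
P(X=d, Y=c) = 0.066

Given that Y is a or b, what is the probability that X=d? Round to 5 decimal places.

P(Y=a) = 0.041 + 0.060 + 0.010 + 0.141 = 0.252.
P(Y=b) = 0.063 + 0.117 + 0.126 + 0.143 = 0.449.
P(Y ∈ {a, b}) = 0.252 + 0.449 = 0.701; P(X=d, Y ∈ {a, b}) = 0.141 + 0.143 = 0.284.
P(X=d | Y ∈ {a, b}) = 0.284/0.701 = 0.40514.

0.40514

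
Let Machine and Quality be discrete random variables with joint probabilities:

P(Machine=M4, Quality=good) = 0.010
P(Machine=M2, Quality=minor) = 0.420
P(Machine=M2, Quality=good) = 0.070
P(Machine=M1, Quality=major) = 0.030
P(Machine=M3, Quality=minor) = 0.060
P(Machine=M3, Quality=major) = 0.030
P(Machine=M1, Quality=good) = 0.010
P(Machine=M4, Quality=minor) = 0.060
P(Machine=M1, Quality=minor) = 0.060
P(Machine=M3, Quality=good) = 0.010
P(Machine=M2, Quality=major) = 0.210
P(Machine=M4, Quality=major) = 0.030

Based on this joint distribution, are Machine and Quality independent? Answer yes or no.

Every cell satisfies P(Machine,Quality) = P(Machine)·P(Quality). For instance P(Machine=M4) = 0.100, P(Quality=minor) = 0.600, and 0.100×0.600 = 0.060 matches the joint entry. So Machine and Quality are independent.

yes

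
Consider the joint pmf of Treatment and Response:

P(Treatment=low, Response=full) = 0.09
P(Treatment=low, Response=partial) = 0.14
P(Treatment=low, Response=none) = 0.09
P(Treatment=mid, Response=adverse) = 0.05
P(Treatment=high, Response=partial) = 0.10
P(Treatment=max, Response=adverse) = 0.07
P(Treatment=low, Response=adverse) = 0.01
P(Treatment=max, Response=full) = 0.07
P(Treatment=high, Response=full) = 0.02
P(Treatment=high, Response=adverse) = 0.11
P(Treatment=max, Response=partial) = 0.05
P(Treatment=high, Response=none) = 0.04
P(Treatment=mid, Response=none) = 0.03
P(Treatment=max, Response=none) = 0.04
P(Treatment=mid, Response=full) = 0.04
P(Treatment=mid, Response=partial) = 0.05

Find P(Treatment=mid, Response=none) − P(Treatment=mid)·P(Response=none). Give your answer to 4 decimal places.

-0.0040

P(Treatment=mid) = 0.03 + 0.05 + 0.04 + 0.05 = 0.17.
P(Response=none) = 0.09 + 0.03 + 0.04 + 0.04 = 0.20.
P(Treatment=mid, Response=none) − P(Treatment=mid)P(Response=none) = 0.03 − 0.17×0.20 = -0.0040.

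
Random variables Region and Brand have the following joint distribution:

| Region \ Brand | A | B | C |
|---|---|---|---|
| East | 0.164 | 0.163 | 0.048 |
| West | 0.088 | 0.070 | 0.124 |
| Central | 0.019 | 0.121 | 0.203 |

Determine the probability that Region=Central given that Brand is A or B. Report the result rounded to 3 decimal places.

0.224

P(Brand=A) = 0.164 + 0.088 + 0.019 = 0.271.
P(Brand=B) = 0.163 + 0.070 + 0.121 = 0.354.
P(Brand ∈ {A, B}) = 0.271 + 0.354 = 0.625; P(Region=Central, Brand ∈ {A, B}) = 0.019 + 0.121 = 0.140.
P(Region=Central | Brand ∈ {A, B}) = 0.140/0.625 = 0.224.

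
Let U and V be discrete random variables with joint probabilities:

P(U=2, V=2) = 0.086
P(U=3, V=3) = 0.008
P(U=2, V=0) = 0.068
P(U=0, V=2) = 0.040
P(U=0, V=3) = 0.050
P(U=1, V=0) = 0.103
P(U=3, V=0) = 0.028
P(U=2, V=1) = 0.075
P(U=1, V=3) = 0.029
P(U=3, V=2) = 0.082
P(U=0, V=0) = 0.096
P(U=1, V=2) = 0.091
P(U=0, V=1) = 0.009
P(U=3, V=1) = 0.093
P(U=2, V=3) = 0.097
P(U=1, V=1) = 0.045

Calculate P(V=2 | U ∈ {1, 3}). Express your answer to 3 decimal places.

0.361

P(U=1) = 0.103 + 0.045 + 0.091 + 0.029 = 0.268.
P(U=3) = 0.028 + 0.093 + 0.082 + 0.008 = 0.211.
P(U ∈ {1, 3}) = 0.268 + 0.211 = 0.479; P(V=2, U ∈ {1, 3}) = 0.091 + 0.082 = 0.173.
P(V=2 | U ∈ {1, 3}) = 0.173/0.479 = 0.361.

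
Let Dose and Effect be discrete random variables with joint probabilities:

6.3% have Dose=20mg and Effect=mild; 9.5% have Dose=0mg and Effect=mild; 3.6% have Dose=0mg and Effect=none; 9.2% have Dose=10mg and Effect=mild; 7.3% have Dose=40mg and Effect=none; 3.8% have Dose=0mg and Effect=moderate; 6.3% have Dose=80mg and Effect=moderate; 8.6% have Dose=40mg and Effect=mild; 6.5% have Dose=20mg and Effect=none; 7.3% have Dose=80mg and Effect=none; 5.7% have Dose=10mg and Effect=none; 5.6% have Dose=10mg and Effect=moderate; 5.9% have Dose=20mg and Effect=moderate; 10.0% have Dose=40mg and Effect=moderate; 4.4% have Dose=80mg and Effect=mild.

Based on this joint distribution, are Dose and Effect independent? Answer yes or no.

P(Dose=0mg) = 0.169 and P(Effect=mild) = 0.380, so their product is 0.06422, but P(Dose=0mg, Effect=mild) = 0.095. Since these differ, Dose and Effect are not independent.

no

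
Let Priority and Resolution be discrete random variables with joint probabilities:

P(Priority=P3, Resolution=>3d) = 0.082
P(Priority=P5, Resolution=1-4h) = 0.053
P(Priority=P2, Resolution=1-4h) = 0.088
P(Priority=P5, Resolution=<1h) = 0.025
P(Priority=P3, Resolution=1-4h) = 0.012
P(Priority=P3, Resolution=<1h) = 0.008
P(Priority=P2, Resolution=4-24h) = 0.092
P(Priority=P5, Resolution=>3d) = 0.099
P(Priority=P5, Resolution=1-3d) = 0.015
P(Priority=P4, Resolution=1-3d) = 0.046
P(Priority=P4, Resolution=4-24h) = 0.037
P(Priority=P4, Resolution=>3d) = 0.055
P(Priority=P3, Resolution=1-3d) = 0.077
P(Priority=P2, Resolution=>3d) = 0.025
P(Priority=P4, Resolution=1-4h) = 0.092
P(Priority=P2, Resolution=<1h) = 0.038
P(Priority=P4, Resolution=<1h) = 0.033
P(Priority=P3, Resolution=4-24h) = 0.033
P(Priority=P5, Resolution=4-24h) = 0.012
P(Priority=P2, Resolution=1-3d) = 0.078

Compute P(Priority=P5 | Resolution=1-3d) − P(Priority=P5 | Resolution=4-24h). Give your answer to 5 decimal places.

0.00048

P(Resolution=1-3d) = 0.078 + 0.077 + 0.046 + 0.015 = 0.216; P(Priority=P5 | Resolution=1-3d) = 0.015/0.216 = 0.069444.
P(Resolution=4-24h) = 0.092 + 0.033 + 0.037 + 0.012 = 0.174; P(Priority=P5 | Resolution=4-24h) = 0.012/0.174 = 0.068966.
Difference = 0.00048.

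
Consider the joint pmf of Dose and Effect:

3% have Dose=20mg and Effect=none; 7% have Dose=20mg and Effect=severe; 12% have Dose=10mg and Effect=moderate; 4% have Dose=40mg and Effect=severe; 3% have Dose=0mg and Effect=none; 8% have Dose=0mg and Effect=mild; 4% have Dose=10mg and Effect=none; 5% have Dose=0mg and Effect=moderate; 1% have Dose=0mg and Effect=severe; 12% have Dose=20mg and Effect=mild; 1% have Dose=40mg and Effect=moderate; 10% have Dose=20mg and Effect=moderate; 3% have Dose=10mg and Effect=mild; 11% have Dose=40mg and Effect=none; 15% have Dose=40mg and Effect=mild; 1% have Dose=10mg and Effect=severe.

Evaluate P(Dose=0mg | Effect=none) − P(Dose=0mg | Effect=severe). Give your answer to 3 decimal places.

P(Effect=none) = 0.03 + 0.04 + 0.03 + 0.11 = 0.21; P(Dose=0mg | Effect=none) = 0.03/0.21 = 0.1429.
P(Effect=severe) = 0.01 + 0.01 + 0.07 + 0.04 = 0.13; P(Dose=0mg | Effect=severe) = 0.01/0.13 = 0.0769.
Difference = 0.066.

0.066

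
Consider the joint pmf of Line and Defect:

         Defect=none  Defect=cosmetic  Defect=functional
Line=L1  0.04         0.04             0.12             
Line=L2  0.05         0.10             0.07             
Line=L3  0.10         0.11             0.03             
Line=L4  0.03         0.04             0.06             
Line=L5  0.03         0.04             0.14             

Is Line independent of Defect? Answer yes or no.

no

P(Line=L3) = 0.24 and P(Defect=functional) = 0.42, so their product is 0.1008, but P(Line=L3, Defect=functional) = 0.03. Since these differ, Line and Defect are not independent.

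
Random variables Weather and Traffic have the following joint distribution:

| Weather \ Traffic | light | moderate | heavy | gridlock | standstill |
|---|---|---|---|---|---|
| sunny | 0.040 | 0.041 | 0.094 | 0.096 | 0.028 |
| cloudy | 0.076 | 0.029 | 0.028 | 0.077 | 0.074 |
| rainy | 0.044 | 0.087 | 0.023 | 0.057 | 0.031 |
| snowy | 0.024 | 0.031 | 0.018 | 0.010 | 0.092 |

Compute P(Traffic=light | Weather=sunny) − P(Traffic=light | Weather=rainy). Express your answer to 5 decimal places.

-0.04804

P(Weather=sunny) = 0.040 + 0.041 + 0.094 + 0.096 + 0.028 = 0.299; P(Traffic=light | Weather=sunny) = 0.040/0.299 = 0.133779.
P(Weather=rainy) = 0.044 + 0.087 + 0.023 + 0.057 + 0.031 = 0.242; P(Traffic=light | Weather=rainy) = 0.044/0.242 = 0.181818.
Difference = -0.04804.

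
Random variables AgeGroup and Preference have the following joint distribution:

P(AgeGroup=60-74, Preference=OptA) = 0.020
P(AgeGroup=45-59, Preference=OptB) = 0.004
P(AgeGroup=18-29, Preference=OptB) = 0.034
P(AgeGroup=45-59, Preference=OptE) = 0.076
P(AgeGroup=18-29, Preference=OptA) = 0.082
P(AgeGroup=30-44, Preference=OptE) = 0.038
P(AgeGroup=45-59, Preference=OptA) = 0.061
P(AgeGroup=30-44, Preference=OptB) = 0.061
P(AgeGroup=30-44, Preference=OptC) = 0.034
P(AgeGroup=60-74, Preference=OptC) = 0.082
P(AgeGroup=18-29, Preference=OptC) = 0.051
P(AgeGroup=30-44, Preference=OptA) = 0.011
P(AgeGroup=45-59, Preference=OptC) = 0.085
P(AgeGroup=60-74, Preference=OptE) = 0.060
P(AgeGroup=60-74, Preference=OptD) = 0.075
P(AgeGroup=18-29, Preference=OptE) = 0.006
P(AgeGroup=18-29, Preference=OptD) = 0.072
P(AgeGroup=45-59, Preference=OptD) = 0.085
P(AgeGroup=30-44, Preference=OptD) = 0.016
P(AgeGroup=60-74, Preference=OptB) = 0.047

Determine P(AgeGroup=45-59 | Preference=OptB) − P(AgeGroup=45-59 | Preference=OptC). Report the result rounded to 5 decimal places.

-0.30990

P(Preference=OptB) = 0.034 + 0.061 + 0.004 + 0.047 = 0.146; P(AgeGroup=45-59 | Preference=OptB) = 0.004/0.146 = 0.027397.
P(Preference=OptC) = 0.051 + 0.034 + 0.085 + 0.082 = 0.252; P(AgeGroup=45-59 | Preference=OptC) = 0.085/0.252 = 0.337302.
Difference = -0.30990.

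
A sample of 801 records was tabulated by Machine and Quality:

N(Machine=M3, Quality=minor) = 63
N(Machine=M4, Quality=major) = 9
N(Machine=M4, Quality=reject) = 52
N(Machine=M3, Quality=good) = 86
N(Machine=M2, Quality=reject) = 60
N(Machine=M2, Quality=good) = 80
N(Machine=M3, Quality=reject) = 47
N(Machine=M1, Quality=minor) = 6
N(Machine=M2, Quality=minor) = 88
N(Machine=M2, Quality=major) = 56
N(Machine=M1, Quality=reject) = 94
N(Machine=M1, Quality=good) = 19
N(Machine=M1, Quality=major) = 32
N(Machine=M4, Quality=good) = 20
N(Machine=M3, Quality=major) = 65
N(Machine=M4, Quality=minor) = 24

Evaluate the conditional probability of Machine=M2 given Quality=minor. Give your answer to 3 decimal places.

Total with Quality=minor: 6 + 88 + 63 + 24 = 181.
P(Machine=M2 | Quality=minor) = 88/181 = 0.486.

0.486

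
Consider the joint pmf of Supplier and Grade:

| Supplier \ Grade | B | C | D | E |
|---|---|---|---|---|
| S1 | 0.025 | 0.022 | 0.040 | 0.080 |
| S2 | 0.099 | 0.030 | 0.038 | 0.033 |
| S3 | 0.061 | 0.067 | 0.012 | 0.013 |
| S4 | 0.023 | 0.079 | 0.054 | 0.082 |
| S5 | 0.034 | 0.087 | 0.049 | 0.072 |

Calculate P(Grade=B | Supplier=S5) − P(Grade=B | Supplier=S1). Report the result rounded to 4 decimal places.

-0.0092

P(Supplier=S5) = 0.034 + 0.087 + 0.049 + 0.072 = 0.242; P(Grade=B | Supplier=S5) = 0.034/0.242 = 0.14050.
P(Supplier=S1) = 0.025 + 0.022 + 0.040 + 0.080 = 0.167; P(Grade=B | Supplier=S1) = 0.025/0.167 = 0.14970.
Difference = -0.0092.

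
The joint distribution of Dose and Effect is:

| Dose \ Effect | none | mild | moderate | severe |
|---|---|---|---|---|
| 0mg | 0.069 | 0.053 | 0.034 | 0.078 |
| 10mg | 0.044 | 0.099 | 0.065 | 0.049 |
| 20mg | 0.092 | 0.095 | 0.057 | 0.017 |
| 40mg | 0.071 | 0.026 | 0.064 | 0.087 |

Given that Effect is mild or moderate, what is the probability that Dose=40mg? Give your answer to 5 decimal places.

P(Effect=mild) = 0.053 + 0.099 + 0.095 + 0.026 = 0.273.
P(Effect=moderate) = 0.034 + 0.065 + 0.057 + 0.064 = 0.220.
P(Effect ∈ {mild, moderate}) = 0.273 + 0.220 = 0.493; P(Dose=40mg, Effect ∈ {mild, moderate}) = 0.026 + 0.064 = 0.090.
P(Dose=40mg | Effect ∈ {mild, moderate}) = 0.090/0.493 = 0.18256.

0.18256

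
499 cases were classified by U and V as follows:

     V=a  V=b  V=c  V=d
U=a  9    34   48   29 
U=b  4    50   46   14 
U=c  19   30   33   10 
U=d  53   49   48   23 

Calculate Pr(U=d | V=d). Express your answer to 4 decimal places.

Total with V=d: 29 + 14 + 10 + 23 = 76.
P(U=d | V=d) = 23/76 = 0.3026.

0.3026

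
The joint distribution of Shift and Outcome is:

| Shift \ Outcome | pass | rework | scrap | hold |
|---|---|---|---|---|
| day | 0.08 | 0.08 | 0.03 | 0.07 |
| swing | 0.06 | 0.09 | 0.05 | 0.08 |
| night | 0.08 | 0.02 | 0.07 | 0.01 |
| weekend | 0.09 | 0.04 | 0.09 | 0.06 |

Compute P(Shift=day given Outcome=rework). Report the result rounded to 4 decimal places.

0.3478

P(Outcome=rework) = 0.08 + 0.09 + 0.02 + 0.04 = 0.23.
P(Shift=day | Outcome=rework) = 0.08/0.23 = 0.3478.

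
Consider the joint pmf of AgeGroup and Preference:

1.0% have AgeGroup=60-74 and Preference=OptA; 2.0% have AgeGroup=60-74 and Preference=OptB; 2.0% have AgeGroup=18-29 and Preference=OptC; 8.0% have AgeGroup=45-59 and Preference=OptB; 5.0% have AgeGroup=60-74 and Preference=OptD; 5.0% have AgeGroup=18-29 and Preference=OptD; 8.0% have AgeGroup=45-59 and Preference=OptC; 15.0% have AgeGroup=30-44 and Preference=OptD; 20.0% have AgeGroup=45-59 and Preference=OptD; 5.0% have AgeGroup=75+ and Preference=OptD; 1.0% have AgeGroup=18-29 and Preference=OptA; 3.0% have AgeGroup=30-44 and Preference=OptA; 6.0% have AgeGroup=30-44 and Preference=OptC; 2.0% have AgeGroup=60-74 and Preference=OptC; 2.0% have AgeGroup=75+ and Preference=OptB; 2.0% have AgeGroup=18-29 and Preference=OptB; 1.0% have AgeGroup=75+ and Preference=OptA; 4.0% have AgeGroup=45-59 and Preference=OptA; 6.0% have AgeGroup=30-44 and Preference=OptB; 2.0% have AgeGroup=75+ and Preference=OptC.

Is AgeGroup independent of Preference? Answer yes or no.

Every cell satisfies P(AgeGroup,Preference) = P(AgeGroup)·P(Preference). For instance P(AgeGroup=18-29) = 0.100, P(Preference=OptA) = 0.100, and 0.100×0.100 = 0.010 matches the joint entry. So AgeGroup and Preference are independent.

yes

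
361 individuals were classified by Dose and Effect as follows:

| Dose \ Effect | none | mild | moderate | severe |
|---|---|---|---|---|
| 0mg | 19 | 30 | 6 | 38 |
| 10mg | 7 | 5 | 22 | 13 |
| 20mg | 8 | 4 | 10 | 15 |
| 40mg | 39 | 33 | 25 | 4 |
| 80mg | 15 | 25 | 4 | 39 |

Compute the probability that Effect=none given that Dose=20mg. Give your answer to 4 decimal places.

0.2162

Total with Dose=20mg: 8 + 4 + 10 + 15 = 37.
P(Effect=none | Dose=20mg) = 8/37 = 0.2162.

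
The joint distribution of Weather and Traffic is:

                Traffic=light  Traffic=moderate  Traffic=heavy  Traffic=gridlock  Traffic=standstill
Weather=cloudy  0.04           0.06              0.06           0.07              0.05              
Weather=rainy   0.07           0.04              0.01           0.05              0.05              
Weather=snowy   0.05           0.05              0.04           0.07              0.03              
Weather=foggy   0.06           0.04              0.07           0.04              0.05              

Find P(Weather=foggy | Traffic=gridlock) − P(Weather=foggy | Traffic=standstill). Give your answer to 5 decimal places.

-0.10386

P(Traffic=gridlock) = 0.07 + 0.05 + 0.07 + 0.04 = 0.23; P(Weather=foggy | Traffic=gridlock) = 0.04/0.23 = 0.173913.
P(Traffic=standstill) = 0.05 + 0.05 + 0.03 + 0.05 = 0.18; P(Weather=foggy | Traffic=standstill) = 0.05/0.18 = 0.277778.
Difference = -0.10386.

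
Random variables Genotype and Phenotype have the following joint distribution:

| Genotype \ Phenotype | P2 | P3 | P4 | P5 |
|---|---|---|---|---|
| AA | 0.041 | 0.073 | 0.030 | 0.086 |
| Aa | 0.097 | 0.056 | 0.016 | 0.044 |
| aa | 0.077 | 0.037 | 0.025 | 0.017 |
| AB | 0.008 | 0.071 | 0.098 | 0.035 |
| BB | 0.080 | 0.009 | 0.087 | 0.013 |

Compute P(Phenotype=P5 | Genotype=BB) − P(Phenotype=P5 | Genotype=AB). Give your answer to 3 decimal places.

-0.096

P(Genotype=BB) = 0.080 + 0.009 + 0.087 + 0.013 = 0.189; P(Phenotype=P5 | Genotype=BB) = 0.013/0.189 = 0.0688.
P(Genotype=AB) = 0.008 + 0.071 + 0.098 + 0.035 = 0.212; P(Phenotype=P5 | Genotype=AB) = 0.035/0.212 = 0.1651.
Difference = -0.096.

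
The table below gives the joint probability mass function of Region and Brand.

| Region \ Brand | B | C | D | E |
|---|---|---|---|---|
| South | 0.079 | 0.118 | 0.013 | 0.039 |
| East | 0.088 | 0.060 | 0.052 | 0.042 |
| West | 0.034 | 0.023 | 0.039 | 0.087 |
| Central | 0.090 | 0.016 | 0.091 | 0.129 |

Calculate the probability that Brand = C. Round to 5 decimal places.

P(Brand=C) = 0.118 + 0.060 + 0.023 + 0.016 = 0.217.

0.21700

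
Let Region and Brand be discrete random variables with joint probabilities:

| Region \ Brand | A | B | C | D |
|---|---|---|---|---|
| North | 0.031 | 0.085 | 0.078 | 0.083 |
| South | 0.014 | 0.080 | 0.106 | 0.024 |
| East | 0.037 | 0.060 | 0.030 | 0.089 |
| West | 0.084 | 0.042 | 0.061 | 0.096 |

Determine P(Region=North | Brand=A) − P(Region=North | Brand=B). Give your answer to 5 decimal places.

-0.13161

P(Brand=A) = 0.031 + 0.014 + 0.037 + 0.084 = 0.166; P(Region=North | Brand=A) = 0.031/0.166 = 0.186747.
P(Brand=B) = 0.085 + 0.080 + 0.060 + 0.042 = 0.267; P(Region=North | Brand=B) = 0.085/0.267 = 0.318352.
Difference = -0.13161.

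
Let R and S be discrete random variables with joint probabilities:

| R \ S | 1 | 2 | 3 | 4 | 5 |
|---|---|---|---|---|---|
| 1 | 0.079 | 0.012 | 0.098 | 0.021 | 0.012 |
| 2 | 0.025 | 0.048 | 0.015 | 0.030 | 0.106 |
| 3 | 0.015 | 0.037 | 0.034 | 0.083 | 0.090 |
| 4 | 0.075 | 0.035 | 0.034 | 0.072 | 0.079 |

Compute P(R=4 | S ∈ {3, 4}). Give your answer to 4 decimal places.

0.2739

P(S=3) = 0.098 + 0.015 + 0.034 + 0.034 = 0.181.
P(S=4) = 0.021 + 0.030 + 0.083 + 0.072 = 0.206.
P(S ∈ {3, 4}) = 0.181 + 0.206 = 0.387; P(R=4, S ∈ {3, 4}) = 0.034 + 0.072 = 0.106.
P(R=4 | S ∈ {3, 4}) = 0.106/0.387 = 0.2739.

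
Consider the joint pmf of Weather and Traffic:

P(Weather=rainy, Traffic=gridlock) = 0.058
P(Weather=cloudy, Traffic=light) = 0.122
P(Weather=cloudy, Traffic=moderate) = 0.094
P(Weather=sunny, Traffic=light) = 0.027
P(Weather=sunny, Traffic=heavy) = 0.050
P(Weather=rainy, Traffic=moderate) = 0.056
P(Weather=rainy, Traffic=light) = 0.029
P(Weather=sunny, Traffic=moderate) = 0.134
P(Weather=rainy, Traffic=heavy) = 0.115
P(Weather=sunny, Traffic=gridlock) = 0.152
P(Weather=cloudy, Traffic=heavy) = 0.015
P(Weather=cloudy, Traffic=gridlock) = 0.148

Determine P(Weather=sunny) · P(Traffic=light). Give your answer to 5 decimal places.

0.06461

P(Weather=sunny) = 0.027 + 0.134 + 0.050 + 0.152 = 0.363.
P(Traffic=light) = 0.027 + 0.122 + 0.029 = 0.178.
Product: 0.363 × 0.178 = 0.06461.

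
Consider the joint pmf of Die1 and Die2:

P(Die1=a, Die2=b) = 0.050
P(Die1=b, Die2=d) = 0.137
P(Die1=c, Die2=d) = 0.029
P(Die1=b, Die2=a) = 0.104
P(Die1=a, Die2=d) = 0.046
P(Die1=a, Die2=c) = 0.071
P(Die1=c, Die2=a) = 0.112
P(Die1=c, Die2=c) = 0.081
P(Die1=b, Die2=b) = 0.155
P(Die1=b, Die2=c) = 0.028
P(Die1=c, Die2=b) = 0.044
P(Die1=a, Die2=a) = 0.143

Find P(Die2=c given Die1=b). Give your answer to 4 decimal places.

0.0660

P(Die1=b) = 0.104 + 0.155 + 0.028 + 0.137 = 0.424.
P(Die2=c | Die1=b) = 0.028/0.424 = 0.0660.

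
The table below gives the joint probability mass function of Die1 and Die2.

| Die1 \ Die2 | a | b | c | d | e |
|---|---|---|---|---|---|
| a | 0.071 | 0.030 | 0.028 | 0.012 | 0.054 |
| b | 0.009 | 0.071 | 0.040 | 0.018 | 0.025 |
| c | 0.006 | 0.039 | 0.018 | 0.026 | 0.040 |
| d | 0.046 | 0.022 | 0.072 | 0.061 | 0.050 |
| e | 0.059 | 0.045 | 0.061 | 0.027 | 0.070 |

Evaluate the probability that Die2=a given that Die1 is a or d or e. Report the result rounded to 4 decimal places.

0.2486

P(Die1=a) = 0.071 + 0.030 + 0.028 + 0.012 + 0.054 = 0.195.
P(Die1=d) = 0.046 + 0.022 + 0.072 + 0.061 + 0.050 = 0.251.
P(Die1=e) = 0.059 + 0.045 + 0.061 + 0.027 + 0.070 = 0.262.
P(Die1 ∈ {a, d, e}) = 0.195 + 0.251 + 0.262 = 0.708; P(Die2=a, Die1 ∈ {a, d, e}) = 0.071 + 0.046 + 0.059 = 0.176.
P(Die2=a | Die1 ∈ {a, d, e}) = 0.176/0.708 = 0.2486.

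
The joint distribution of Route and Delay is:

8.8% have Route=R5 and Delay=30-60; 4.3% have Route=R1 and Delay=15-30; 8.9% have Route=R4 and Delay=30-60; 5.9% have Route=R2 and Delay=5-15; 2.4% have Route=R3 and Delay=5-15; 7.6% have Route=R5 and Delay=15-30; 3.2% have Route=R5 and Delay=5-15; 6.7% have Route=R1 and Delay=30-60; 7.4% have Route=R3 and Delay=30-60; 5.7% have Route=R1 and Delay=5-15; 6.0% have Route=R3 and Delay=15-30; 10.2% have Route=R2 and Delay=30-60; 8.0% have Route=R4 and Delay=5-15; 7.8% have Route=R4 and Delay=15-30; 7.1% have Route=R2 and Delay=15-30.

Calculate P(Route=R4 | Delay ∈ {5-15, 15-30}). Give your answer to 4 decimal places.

0.2724

P(Delay=5-15) = 0.057 + 0.059 + 0.024 + 0.080 + 0.032 = 0.252.
P(Delay=15-30) = 0.043 + 0.071 + 0.060 + 0.078 + 0.076 = 0.328.
P(Delay ∈ {5-15, 15-30}) = 0.252 + 0.328 = 0.580; P(Route=R4, Delay ∈ {5-15, 15-30}) = 0.080 + 0.078 = 0.158.
P(Route=R4 | Delay ∈ {5-15, 15-30}) = 0.158/0.580 = 0.2724.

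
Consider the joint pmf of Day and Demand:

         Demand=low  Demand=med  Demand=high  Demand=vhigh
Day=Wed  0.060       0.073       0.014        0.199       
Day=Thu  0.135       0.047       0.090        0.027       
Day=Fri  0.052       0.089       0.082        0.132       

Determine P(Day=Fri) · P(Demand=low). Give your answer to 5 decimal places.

P(Day=Fri) = 0.052 + 0.089 + 0.082 + 0.132 = 0.355.
P(Demand=low) = 0.060 + 0.135 + 0.052 = 0.247.
Product: 0.355 × 0.247 = 0.08769.

0.08769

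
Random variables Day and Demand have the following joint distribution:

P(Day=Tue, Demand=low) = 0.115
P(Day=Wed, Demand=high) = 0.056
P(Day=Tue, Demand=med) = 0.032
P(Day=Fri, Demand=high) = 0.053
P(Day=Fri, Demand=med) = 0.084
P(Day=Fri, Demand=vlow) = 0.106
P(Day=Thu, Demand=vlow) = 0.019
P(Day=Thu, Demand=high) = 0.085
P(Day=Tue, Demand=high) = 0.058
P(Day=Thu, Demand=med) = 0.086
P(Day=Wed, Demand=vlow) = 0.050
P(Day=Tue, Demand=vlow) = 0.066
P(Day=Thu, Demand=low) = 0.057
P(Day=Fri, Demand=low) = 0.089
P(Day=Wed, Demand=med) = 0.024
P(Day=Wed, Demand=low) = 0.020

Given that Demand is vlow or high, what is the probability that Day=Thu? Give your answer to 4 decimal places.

P(Demand=vlow) = 0.066 + 0.050 + 0.019 + 0.106 = 0.241.
P(Demand=high) = 0.058 + 0.056 + 0.085 + 0.053 = 0.252.
P(Demand ∈ {vlow, high}) = 0.241 + 0.252 = 0.493; P(Day=Thu, Demand ∈ {vlow, high}) = 0.019 + 0.085 = 0.104.
P(Day=Thu | Demand ∈ {vlow, high}) = 0.104/0.493 = 0.2110.

0.2110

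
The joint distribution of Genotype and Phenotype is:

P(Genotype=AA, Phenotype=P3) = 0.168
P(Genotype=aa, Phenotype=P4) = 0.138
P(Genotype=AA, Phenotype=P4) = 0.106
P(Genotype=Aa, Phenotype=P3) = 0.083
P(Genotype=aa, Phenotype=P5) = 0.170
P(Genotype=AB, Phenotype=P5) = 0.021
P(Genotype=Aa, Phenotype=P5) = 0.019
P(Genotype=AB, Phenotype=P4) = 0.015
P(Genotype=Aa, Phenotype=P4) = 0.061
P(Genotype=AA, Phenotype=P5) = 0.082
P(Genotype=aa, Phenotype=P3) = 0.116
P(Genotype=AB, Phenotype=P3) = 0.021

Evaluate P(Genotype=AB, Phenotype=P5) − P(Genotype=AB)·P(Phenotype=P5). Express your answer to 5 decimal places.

P(Genotype=AB) = 0.021 + 0.015 + 0.021 = 0.057.
P(Phenotype=P5) = 0.082 + 0.019 + 0.170 + 0.021 = 0.292.
P(Genotype=AB, Phenotype=P5) − P(Genotype=AB)P(Phenotype=P5) = 0.021 − 0.057×0.292 = 0.00436.

0.00436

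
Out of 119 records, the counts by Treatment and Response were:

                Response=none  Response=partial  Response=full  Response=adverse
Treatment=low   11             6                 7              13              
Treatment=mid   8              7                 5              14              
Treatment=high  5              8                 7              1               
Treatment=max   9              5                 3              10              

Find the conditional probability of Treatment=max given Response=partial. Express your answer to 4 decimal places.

0.1923

Total with Response=partial: 6 + 7 + 8 + 5 = 26.
P(Treatment=max | Response=partial) = 5/26 = 0.1923.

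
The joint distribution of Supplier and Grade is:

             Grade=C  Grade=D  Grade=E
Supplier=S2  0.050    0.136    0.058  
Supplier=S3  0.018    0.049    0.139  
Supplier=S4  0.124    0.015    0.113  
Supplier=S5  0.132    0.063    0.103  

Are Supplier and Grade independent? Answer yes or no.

no

P(Supplier=S2) = 0.244 and P(Grade=D) = 0.263, so their product is 0.06417, but P(Supplier=S2, Grade=D) = 0.136. Since these differ, Supplier and Grade are not independent.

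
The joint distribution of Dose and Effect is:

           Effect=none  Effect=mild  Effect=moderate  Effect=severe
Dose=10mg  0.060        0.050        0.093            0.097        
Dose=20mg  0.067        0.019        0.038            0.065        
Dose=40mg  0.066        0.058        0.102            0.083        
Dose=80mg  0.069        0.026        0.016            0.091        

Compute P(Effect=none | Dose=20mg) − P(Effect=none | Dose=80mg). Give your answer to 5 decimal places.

P(Dose=20mg) = 0.067 + 0.019 + 0.038 + 0.065 = 0.189; P(Effect=none | Dose=20mg) = 0.067/0.189 = 0.354497.
P(Dose=80mg) = 0.069 + 0.026 + 0.016 + 0.091 = 0.202; P(Effect=none | Dose=80mg) = 0.069/0.202 = 0.341584.
Difference = 0.01291.

0.01291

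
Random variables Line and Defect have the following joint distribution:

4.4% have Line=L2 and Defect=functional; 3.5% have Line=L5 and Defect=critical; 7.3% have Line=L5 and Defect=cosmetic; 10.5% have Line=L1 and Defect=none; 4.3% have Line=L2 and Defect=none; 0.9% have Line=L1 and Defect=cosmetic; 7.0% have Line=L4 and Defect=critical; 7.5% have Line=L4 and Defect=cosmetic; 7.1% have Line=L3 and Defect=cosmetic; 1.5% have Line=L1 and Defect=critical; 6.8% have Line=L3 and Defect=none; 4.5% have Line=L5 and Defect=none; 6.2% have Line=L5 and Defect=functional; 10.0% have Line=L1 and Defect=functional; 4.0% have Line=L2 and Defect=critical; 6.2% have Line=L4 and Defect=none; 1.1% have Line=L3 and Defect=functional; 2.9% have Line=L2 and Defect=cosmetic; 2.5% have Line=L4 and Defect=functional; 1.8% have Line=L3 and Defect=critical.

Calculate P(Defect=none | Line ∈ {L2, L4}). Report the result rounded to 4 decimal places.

0.2706

P(Line=L2) = 0.043 + 0.029 + 0.044 + 0.040 = 0.156.
P(Line=L4) = 0.062 + 0.075 + 0.025 + 0.070 = 0.232.
P(Line ∈ {L2, L4}) = 0.156 + 0.232 = 0.388; P(Defect=none, Line ∈ {L2, L4}) = 0.043 + 0.062 = 0.105.
P(Defect=none | Line ∈ {L2, L4}) = 0.105/0.388 = 0.2706.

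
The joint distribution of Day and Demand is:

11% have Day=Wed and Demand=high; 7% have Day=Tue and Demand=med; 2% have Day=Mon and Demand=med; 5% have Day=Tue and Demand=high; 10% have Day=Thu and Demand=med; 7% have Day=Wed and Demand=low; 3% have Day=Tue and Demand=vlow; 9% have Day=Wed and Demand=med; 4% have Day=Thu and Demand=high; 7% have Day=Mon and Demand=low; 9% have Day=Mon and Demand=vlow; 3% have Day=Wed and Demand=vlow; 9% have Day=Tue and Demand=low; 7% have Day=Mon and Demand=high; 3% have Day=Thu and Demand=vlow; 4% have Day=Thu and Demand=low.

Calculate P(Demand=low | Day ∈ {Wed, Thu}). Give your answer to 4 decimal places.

P(Day=Wed) = 0.03 + 0.07 + 0.09 + 0.11 = 0.30.
P(Day=Thu) = 0.03 + 0.04 + 0.10 + 0.04 = 0.21.
P(Day ∈ {Wed, Thu}) = 0.30 + 0.21 = 0.51; P(Demand=low, Day ∈ {Wed, Thu}) = 0.07 + 0.04 = 0.11.
P(Demand=low | Day ∈ {Wed, Thu}) = 0.11/0.51 = 0.2157.

0.2157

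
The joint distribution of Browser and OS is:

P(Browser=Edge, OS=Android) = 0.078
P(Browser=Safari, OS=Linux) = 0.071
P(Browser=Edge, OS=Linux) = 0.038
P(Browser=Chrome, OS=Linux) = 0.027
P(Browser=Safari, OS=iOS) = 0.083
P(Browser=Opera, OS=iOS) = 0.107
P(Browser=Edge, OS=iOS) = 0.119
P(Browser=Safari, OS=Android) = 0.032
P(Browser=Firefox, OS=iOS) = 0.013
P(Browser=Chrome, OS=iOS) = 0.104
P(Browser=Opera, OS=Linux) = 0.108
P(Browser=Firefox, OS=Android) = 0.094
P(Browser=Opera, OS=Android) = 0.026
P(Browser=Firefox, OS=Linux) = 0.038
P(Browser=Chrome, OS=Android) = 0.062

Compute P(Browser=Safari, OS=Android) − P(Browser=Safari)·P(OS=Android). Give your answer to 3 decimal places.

-0.022

P(Browser=Safari) = 0.071 + 0.083 + 0.032 = 0.186.
P(OS=Android) = 0.062 + 0.094 + 0.032 + 0.078 + 0.026 = 0.292.
P(Browser=Safari, OS=Android) − P(Browser=Safari)P(OS=Android) = 0.032 − 0.186×0.292 = -0.022.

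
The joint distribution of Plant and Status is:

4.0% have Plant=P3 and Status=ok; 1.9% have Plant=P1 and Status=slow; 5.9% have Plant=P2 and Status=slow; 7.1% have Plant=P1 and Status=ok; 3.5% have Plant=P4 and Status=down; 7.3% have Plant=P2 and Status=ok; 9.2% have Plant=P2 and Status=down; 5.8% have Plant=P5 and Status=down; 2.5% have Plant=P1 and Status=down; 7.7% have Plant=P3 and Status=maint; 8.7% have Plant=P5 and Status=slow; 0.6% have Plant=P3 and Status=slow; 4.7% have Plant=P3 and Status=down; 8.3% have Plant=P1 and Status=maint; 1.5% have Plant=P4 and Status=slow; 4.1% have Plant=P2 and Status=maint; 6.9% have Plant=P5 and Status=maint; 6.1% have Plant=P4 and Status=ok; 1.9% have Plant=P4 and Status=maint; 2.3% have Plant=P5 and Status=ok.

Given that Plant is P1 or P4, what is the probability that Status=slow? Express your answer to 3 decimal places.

P(Plant=P1) = 0.071 + 0.019 + 0.025 + 0.083 = 0.198.
P(Plant=P4) = 0.061 + 0.015 + 0.035 + 0.019 = 0.130.
P(Plant ∈ {P1, P4}) = 0.198 + 0.130 = 0.328; P(Status=slow, Plant ∈ {P1, P4}) = 0.019 + 0.015 = 0.034.
P(Status=slow | Plant ∈ {P1, P4}) = 0.034/0.328 = 0.104.

0.104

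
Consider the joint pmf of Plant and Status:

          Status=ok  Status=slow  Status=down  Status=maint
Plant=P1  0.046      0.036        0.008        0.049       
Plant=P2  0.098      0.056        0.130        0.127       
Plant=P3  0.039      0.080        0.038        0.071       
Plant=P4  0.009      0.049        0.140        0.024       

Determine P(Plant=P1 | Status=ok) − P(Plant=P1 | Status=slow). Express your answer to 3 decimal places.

0.077

P(Status=ok) = 0.046 + 0.098 + 0.039 + 0.009 = 0.192; P(Plant=P1 | Status=ok) = 0.046/0.192 = 0.2396.
P(Status=slow) = 0.036 + 0.056 + 0.080 + 0.049 = 0.221; P(Plant=P1 | Status=slow) = 0.036/0.221 = 0.1629.
Difference = 0.077.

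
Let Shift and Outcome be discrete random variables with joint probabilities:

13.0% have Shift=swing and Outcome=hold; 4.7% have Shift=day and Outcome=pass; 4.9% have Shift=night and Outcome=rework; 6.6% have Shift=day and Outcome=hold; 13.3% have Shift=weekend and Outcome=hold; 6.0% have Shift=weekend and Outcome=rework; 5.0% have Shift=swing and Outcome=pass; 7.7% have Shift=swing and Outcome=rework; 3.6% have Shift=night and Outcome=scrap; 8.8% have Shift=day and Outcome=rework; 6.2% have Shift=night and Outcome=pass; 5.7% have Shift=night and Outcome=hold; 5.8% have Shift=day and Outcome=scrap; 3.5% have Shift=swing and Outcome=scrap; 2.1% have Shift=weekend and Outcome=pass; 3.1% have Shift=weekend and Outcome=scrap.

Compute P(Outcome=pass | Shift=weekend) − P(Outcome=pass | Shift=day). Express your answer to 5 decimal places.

-0.09575

P(Shift=weekend) = 0.021 + 0.060 + 0.031 + 0.133 = 0.245; P(Outcome=pass | Shift=weekend) = 0.021/0.245 = 0.085714.
P(Shift=day) = 0.047 + 0.088 + 0.058 + 0.066 = 0.259; P(Outcome=pass | Shift=day) = 0.047/0.259 = 0.181467.
Difference = -0.09575.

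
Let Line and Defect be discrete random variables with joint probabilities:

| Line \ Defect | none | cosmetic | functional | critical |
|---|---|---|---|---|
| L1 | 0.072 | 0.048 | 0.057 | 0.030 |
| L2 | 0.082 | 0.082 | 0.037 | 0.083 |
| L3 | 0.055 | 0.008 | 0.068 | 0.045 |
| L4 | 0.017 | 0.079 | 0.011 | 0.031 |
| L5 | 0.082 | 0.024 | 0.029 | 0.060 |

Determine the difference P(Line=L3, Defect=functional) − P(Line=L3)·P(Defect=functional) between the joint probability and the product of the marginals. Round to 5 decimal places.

0.03245

P(Line=L3) = 0.055 + 0.008 + 0.068 + 0.045 = 0.176.
P(Defect=functional) = 0.057 + 0.037 + 0.068 + 0.011 + 0.029 = 0.202.
P(Line=L3, Defect=functional) − P(Line=L3)P(Defect=functional) = 0.068 − 0.176×0.202 = 0.03245.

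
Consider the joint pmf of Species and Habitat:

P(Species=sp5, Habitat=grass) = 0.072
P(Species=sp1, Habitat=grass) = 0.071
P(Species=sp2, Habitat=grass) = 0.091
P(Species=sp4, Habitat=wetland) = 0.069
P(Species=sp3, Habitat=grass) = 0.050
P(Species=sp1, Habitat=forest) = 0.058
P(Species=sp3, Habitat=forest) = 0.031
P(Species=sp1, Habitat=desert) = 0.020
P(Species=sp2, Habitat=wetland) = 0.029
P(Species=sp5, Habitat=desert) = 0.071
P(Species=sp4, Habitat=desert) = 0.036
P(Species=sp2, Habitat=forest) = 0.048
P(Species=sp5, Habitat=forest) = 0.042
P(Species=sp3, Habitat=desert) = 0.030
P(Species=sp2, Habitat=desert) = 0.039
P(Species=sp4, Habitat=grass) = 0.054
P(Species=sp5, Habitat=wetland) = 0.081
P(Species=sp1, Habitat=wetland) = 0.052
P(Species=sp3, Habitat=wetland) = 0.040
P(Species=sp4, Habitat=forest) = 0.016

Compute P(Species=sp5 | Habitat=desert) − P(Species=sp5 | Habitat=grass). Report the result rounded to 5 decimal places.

P(Habitat=desert) = 0.020 + 0.039 + 0.030 + 0.036 + 0.071 = 0.196; P(Species=sp5 | Habitat=desert) = 0.071/0.196 = 0.362245.
P(Habitat=grass) = 0.071 + 0.091 + 0.050 + 0.054 + 0.072 = 0.338; P(Species=sp5 | Habitat=grass) = 0.072/0.338 = 0.213018.
Difference = 0.14923.

0.14923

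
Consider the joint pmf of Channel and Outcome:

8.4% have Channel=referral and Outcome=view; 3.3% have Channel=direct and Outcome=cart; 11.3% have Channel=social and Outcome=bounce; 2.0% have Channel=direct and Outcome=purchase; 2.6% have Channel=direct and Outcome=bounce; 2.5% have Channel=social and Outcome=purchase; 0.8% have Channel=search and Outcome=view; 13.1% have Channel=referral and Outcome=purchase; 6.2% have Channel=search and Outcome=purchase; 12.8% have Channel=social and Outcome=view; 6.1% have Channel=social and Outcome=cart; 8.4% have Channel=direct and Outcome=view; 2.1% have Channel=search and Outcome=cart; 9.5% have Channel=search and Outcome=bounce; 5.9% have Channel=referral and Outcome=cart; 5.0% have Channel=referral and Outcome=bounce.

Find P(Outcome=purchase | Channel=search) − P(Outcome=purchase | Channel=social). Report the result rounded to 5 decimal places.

0.25688

P(Channel=search) = 0.095 + 0.008 + 0.021 + 0.062 = 0.186; P(Outcome=purchase | Channel=search) = 0.062/0.186 = 0.333333.
P(Channel=social) = 0.113 + 0.128 + 0.061 + 0.025 = 0.327; P(Outcome=purchase | Channel=social) = 0.025/0.327 = 0.076453.
Difference = 0.25688.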